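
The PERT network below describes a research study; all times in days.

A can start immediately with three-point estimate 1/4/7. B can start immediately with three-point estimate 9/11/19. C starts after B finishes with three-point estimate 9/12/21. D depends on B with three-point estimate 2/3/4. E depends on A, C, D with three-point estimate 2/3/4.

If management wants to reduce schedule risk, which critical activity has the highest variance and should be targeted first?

te_A = (1 + 4·4 + 7)/6 = 24/6 = 4; σ²_A = ((7−1)/6)² = 1.000
te_B = (9 + 4·11 + 19)/6 = 72/6 = 12; σ²_B = ((19−9)/6)² = 2.778
te_C = (9 + 4·12 + 21)/6 = 78/6 = 13; σ²_C = ((21−9)/6)² = 4.000
te_D = (2 + 4·3 + 4)/6 = 18/6 = 3; σ²_D = ((4−2)/6)² = 0.111
te_E = (2 + 4·3 + 4)/6 = 18/6 = 3; σ²_E = ((4−2)/6)² = 0.111

Forward pass:
ES_A = 0; EF_A = 4
ES_B = 0; EF_B = 12
ES_C = 12; EF_C = 12+13 = 25
ES_D = 12; EF_D = 12+3 = 15
ES_E = max(EF_A=4, EF_C=25, EF_D=15) = 25; EF_E = 25+3 = 28
Expected project duration μ = 28 days. Critical path: B → C → E.

Variances on critical path: σ²_B=2.778, σ²_C=4.000, σ²_E=0.111.
Largest is σ²_C = 4.000.

C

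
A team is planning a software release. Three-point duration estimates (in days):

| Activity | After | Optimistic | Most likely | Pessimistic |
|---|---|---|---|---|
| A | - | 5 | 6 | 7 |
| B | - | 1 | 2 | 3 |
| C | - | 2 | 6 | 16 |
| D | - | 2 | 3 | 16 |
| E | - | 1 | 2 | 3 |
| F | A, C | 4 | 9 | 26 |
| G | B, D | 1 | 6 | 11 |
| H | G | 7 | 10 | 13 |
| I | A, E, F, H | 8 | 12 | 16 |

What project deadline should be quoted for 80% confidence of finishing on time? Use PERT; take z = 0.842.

35.8 days

te_A = (5 + 4·6 + 7)/6 = 36/6 = 6; σ²_A = ((7−5)/6)² = 0.111
te_B = (1 + 4·2 + 3)/6 = 12/6 = 2; σ²_B = ((3−1)/6)² = 0.111
te_C = (2 + 4·6 + 16)/6 = 42/6 = 7; σ²_C = ((16−2)/6)² = 5.444
te_D = (2 + 4·3 + 16)/6 = 30/6 = 5; σ²_D = ((16−2)/6)² = 5.444
te_E = (1 + 4·2 + 3)/6 = 12/6 = 2; σ²_E = ((3−1)/6)² = 0.111
te_F = (4 + 4·9 + 26)/6 = 66/6 = 11; σ²_F = ((26−4)/6)² = 13.444
te_G = (1 + 4·6 + 11)/6 = 36/6 = 6; σ²_G = ((11−1)/6)² = 2.778
te_H = (7 + 4·10 + 13)/6 = 60/6 = 10; σ²_H = ((13−7)/6)² = 1.000
te_I = (8 + 4·12 + 16)/6 = 72/6 = 12; σ²_I = ((16−8)/6)² = 1.778

Forward pass:
ES_A = 0; EF_A = 6
ES_B = 0; EF_B = 2
ES_C = 0; EF_C = 7
ES_D = 0; EF_D = 5
ES_E = 0; EF_E = 2
ES_F = max(EF_A=6, EF_C=7) = 7; EF_F = 7+11 = 18
ES_G = max(EF_B=2, EF_D=5) = 5; EF_G = 5+6 = 11
ES_H = 11; EF_H = 11+10 = 21
ES_I = max(EF_A=6, EF_E=2, EF_F=18, EF_H=21) = 21; EF_I = 21+12 = 33
Expected project duration μ = 33 days. Critical path: D → G → H → I.

Variance along critical path = 5.444 + 2.778 + 1.000 + 1.778 = 11.000; σ = 3.317 days.
D = μ + z·σ = 33 + 0.842·3.317 = 35.8 days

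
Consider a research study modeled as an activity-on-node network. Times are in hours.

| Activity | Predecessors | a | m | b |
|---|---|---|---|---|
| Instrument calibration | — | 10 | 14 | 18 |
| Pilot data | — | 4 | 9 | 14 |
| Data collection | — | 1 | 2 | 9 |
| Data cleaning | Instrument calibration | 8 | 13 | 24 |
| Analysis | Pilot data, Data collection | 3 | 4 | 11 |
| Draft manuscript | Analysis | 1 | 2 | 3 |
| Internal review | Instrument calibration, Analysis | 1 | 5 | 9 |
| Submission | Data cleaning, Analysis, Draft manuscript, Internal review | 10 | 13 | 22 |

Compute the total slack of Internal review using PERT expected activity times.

9 hours

te_Instrument calibration = (10 + 4·14 + 18)/6 = 84/6 = 14
te_Pilot data = (4 + 4·9 + 14)/6 = 54/6 = 9
te_Data collection = (1 + 4·2 + 9)/6 = 18/6 = 3
te_Data cleaning = (8 + 4·13 + 24)/6 = 84/6 = 14
te_Analysis = (3 + 4·4 + 11)/6 = 30/6 = 5
te_Draft manuscript = (1 + 4·2 + 3)/6 = 12/6 = 2
te_Internal review = (1 + 4·5 + 9)/6 = 30/6 = 5
te_Submission = (10 + 4·13 + 22)/6 = 84/6 = 14

Forward pass:
ES_Instrument calibration = 0; EF_Instrument calibration = 14
ES_Pilot data = 0; EF_Pilot data = 9
ES_Data collection = 0; EF_Data collection = 3
ES_Data cleaning = 14; EF_Data cleaning = 14+14 = 28
ES_Analysis = max(EF_Pilot data=9, EF_Data collection=3) = 9; EF_Analysis = 9+5 = 14
ES_Draft manuscript = 14; EF_Draft manuscript = 14+2 = 16
ES_Internal review = max(EF_Instrument calibration=14, EF_Analysis=14) = 14; EF_Internal review = 14+5 = 19
ES_Submission = max(EF_Data cleaning=28, EF_Analysis=14, EF_Draft manuscript=16, EF_Internal review=19) = 28; EF_Submission = 28+14 = 42
Expected project duration μ = 42 hours. Critical path: Instrument calibration → Data cleaning → Submission.

Backward pass:
LF_Submission = 42; LS_Submission = 42−14 = 28
LF_Internal review = LS_Submission = 28; LS_Internal review = 28−5 = 23
LF_Draft manuscript = LS_Submission = 28; LS_Draft manuscript = 28−2 = 26
LF_Analysis = min(LS_Draft manuscript=26, LS_Internal review=23, LS_Submission=28) = 23; LS_Analysis = 23−5 = 18
LF_Data cleaning = LS_Submission = 28; LS_Data cleaning = 28−14 = 14
LF_Data collection = LS_Analysis = 18; LS_Data collection = 18−3 = 15
LF_Pilot data = LS_Analysis = 18; LS_Pilot data = 18−9 = 9
LF_Instrument calibration = min(LS_Data cleaning=14, LS_Internal review=23) = 14; LS_Instrument calibration = 14−14 = 0
Slack_Internal review = LS_Internal review − ES_Internal review = 23 − 14 = 9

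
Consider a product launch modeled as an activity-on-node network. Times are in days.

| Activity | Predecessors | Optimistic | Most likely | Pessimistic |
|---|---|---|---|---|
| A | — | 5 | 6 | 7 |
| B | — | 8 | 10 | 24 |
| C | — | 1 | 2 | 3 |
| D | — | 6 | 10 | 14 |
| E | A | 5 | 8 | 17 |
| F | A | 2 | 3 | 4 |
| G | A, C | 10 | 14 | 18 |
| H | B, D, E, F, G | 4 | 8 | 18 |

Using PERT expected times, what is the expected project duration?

29 days

te_A = (5 + 4·6 + 7)/6 = 36/6 = 6
te_B = (8 + 4·10 + 24)/6 = 72/6 = 12
te_C = (1 + 4·2 + 3)/6 = 12/6 = 2
te_D = (6 + 4·10 + 14)/6 = 60/6 = 10
te_E = (5 + 4·8 + 17)/6 = 54/6 = 9
te_F = (2 + 4·3 + 4)/6 = 18/6 = 3
te_G = (10 + 4·14 + 18)/6 = 84/6 = 14
te_H = (4 + 4·8 + 18)/6 = 54/6 = 9

Forward pass:
ES_A = 0; EF_A = 6
ES_B = 0; EF_B = 12
ES_C = 0; EF_C = 2
ES_D = 0; EF_D = 10
ES_E = 6; EF_E = 6+9 = 15
ES_F = 6; EF_F = 6+3 = 9
ES_G = max(EF_A=6, EF_C=2) = 6; EF_G = 6+14 = 20
ES_H = max(EF_B=12, EF_D=10, EF_E=15, EF_F=9, EF_G=20) = 20; EF_H = 20+9 = 29
Expected project duration μ = 29 days. Critical path: A → G → H.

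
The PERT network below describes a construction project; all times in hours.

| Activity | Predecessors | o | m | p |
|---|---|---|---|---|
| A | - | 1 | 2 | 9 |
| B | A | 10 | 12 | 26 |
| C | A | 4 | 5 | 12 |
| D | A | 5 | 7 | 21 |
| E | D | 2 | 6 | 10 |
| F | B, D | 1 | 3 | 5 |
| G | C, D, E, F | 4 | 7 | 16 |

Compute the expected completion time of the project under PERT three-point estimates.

te_A = (1 + 4·2 + 9)/6 = 18/6 = 3
te_B = (10 + 4·12 + 26)/6 = 84/6 = 14
te_C = (4 + 4·5 + 12)/6 = 36/6 = 6
te_D = (5 + 4·7 + 21)/6 = 54/6 = 9
te_E = (2 + 4·6 + 10)/6 = 36/6 = 6
te_F = (1 + 4·3 + 5)/6 = 18/6 = 3
te_G = (4 + 4·7 + 16)/6 = 48/6 = 8

Forward pass:
ES_A = 0; EF_A = 3
ES_B = 3; EF_B = 3+14 = 17
ES_C = 3; EF_C = 3+6 = 9
ES_D = 3; EF_D = 3+9 = 12
ES_E = 12; EF_E = 12+6 = 18
ES_F = max(EF_B=17, EF_D=12) = 17; EF_F = 17+3 = 20
ES_G = max(EF_C=9, EF_D=12, EF_E=18, EF_F=20) = 20; EF_G = 20+8 = 28
Expected project duration μ = 28 hours. Critical path: A → B → F → G.

28 hours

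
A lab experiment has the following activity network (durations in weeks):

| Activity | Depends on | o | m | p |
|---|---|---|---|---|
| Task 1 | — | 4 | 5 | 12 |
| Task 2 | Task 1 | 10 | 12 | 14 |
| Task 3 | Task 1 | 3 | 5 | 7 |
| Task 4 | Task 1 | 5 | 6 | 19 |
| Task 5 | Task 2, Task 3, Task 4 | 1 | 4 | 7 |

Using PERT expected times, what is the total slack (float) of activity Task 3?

7 weeks

te_Task 1 = (4 + 4·5 + 12)/6 = 36/6 = 6
te_Task 2 = (10 + 4·12 + 14)/6 = 72/6 = 12
te_Task 3 = (3 + 4·5 + 7)/6 = 30/6 = 5
te_Task 4 = (5 + 4·6 + 19)/6 = 48/6 = 8
te_Task 5 = (1 + 4·4 + 7)/6 = 24/6 = 4

Forward pass:
ES_Task 1 = 0; EF_Task 1 = 6
ES_Task 2 = 6; EF_Task 2 = 6+12 = 18
ES_Task 3 = 6; EF_Task 3 = 6+5 = 11
ES_Task 4 = 6; EF_Task 4 = 6+8 = 14
ES_Task 5 = max(EF_Task 2=18, EF_Task 3=11, EF_Task 4=14) = 18; EF_Task 5 = 18+4 = 22
Expected project duration μ = 22 weeks. Critical path: Task 1 → Task 2 → Task 5.

Backward pass:
LF_Task 5 = 22; LS_Task 5 = 22−4 = 18
LF_Task 4 = LS_Task 5 = 18; LS_Task 4 = 18−8 = 10
LF_Task 3 = LS_Task 5 = 18; LS_Task 3 = 18−5 = 13
LF_Task 2 = LS_Task 5 = 18; LS_Task 2 = 18−12 = 6
LF_Task 1 = min(LS_Task 2=6, LS_Task 3=13, LS_Task 4=10) = 6; LS_Task 1 = 6−6 = 0
Slack_Task 3 = LS_Task 3 − ES_Task 3 = 13 − 6 = 7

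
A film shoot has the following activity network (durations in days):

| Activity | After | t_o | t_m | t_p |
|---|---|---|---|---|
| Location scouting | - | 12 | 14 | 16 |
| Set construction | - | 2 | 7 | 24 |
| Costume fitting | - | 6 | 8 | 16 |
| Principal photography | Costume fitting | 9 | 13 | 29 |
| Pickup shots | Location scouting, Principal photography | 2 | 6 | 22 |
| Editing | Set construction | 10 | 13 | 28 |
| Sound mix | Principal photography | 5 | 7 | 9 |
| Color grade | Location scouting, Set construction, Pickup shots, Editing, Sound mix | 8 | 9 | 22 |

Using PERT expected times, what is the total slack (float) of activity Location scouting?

te_Location scouting = (12 + 4·14 + 16)/6 = 84/6 = 14
te_Set construction = (2 + 4·7 + 24)/6 = 54/6 = 9
te_Costume fitting = (6 + 4·8 + 16)/6 = 54/6 = 9
te_Principal photography = (9 + 4·13 + 29)/6 = 90/6 = 15
te_Pickup shots = (2 + 4·6 + 22)/6 = 48/6 = 8
te_Editing = (10 + 4·13 + 28)/6 = 90/6 = 15
te_Sound mix = (5 + 4·7 + 9)/6 = 42/6 = 7
te_Color grade = (8 + 4·9 + 22)/6 = 66/6 = 11

Forward pass:
ES_Location scouting = 0; EF_Location scouting = 14
ES_Set construction = 0; EF_Set construction = 9
ES_Costume fitting = 0; EF_Costume fitting = 9
ES_Principal photography = 9; EF_Principal photography = 9+15 = 24
ES_Pickup shots = max(EF_Location scouting=14, EF_Principal photography=24) = 24; EF_Pickup shots = 24+8 = 32
ES_Editing = 9; EF_Editing = 9+15 = 24
ES_Sound mix = 24; EF_Sound mix = 24+7 = 31
ES_Color grade = max(EF_Location scouting=14, EF_Set construction=9, EF_Pickup shots=32, EF_Editing=24, EF_Sound mix=31) = 32; EF_Color grade = 32+11 = 43
Expected project duration μ = 43 days. Critical path: Costume fitting → Principal photography → Pickup shots → Color grade.

Backward pass:
LF_Color grade = 43; LS_Color grade = 43−11 = 32
LF_Sound mix = LS_Color grade = 32; LS_Sound mix = 32−7 = 25
LF_Editing = LS_Color grade = 32; LS_Editing = 32−15 = 17
LF_Pickup shots = LS_Color grade = 32; LS_Pickup shots = 32−8 = 24
LF_Principal photography = min(LS_Pickup shots=24, LS_Sound mix=25) = 24; LS_Principal photography = 24−15 = 9
LF_Costume fitting = LS_Principal photography = 9; LS_Costume fitting = 9−9 = 0
LF_Set construction = min(LS_Editing=17, LS_Color grade=32) = 17; LS_Set construction = 17−9 = 8
LF_Location scouting = min(LS_Pickup shots=24, LS_Color grade=32) = 24; LS_Location scouting = 24−14 = 10
Slack_Location scouting = LS_Location scouting − ES_Location scouting = 10 − 0 = 10

10 days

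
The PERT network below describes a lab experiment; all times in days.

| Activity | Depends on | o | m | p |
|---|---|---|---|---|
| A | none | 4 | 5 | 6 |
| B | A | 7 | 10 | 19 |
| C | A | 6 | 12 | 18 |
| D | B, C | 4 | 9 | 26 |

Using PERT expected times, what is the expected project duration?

28 days

te_A = (4 + 4·5 + 6)/6 = 30/6 = 5
te_B = (7 + 4·10 + 19)/6 = 66/6 = 11
te_C = (6 + 4·12 + 18)/6 = 72/6 = 12
te_D = (4 + 4·9 + 26)/6 = 66/6 = 11

Forward pass:
ES_A = 0; EF_A = 5
ES_B = 5; EF_B = 5+11 = 16
ES_C = 5; EF_C = 5+12 = 17
ES_D = max(EF_B=16, EF_C=17) = 17; EF_D = 17+11 = 28
Expected project duration μ = 28 days. Critical path: A → C → D.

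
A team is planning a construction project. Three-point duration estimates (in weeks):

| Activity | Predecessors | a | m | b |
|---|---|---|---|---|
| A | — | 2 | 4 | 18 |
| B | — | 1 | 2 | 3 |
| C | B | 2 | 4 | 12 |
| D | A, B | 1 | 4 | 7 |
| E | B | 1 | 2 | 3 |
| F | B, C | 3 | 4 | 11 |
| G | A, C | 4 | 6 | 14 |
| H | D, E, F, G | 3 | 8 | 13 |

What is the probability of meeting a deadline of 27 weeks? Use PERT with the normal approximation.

te_A = (2 + 4·4 + 18)/6 = 36/6 = 6; σ²_A = ((18−2)/6)² = 7.111
te_B = (1 + 4·2 + 3)/6 = 12/6 = 2; σ²_B = ((3−1)/6)² = 0.111
te_C = (2 + 4·4 + 12)/6 = 30/6 = 5; σ²_C = ((12−2)/6)² = 2.778
te_D = (1 + 4·4 + 7)/6 = 24/6 = 4; σ²_D = ((7−1)/6)² = 1.000
te_E = (1 + 4·2 + 3)/6 = 12/6 = 2; σ²_E = ((3−1)/6)² = 0.111
te_F = (3 + 4·4 + 11)/6 = 30/6 = 5; σ²_F = ((11−3)/6)² = 1.778
te_G = (4 + 4·6 + 14)/6 = 42/6 = 7; σ²_G = ((14−4)/6)² = 2.778
te_H = (3 + 4·8 + 13)/6 = 48/6 = 8; σ²_H = ((13−3)/6)² = 2.778

Forward pass:
ES_A = 0; EF_A = 6
ES_B = 0; EF_B = 2
ES_C = 2; EF_C = 2+5 = 7
ES_D = max(EF_A=6, EF_B=2) = 6; EF_D = 6+4 = 10
ES_E = 2; EF_E = 2+2 = 4
ES_F = max(EF_B=2, EF_C=7) = 7; EF_F = 7+5 = 12
ES_G = max(EF_A=6, EF_C=7) = 7; EF_G = 7+7 = 14
ES_H = max(EF_D=10, EF_E=4, EF_F=12, EF_G=14) = 14; EF_H = 14+8 = 22
Expected project duration μ = 22 weeks. Critical path: B → C → G → H.

Variance along critical path = 0.111 + 2.778 + 2.778 + 2.778 = 8.444; σ = √8.444 = 2.906 weeks.
Z = (27 − 22) / 2.906 = 1.721
P(T ≤ 27) = Φ(1.721) ≈ 0.957

0.957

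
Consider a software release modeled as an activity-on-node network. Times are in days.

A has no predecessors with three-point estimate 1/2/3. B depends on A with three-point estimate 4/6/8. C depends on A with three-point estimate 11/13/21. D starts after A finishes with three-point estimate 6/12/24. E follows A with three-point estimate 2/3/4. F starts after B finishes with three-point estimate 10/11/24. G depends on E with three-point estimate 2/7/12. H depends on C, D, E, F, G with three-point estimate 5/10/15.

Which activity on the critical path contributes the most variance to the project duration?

te_A = (1 + 4·2 + 3)/6 = 12/6 = 2; σ²_A = ((3−1)/6)² = 0.111
te_B = (4 + 4·6 + 8)/6 = 36/6 = 6; σ²_B = ((8−4)/6)² = 0.444
te_C = (11 + 4·13 + 21)/6 = 84/6 = 14; σ²_C = ((21−11)/6)² = 2.778
te_D = (6 + 4·12 + 24)/6 = 78/6 = 13; σ²_D = ((24−6)/6)² = 9.000
te_E = (2 + 4·3 + 4)/6 = 18/6 = 3; σ²_E = ((4−2)/6)² = 0.111
te_F = (10 + 4·11 + 24)/6 = 78/6 = 13; σ²_F = ((24−10)/6)² = 5.444
te_G = (2 + 4·7 + 12)/6 = 42/6 = 7; σ²_G = ((12−2)/6)² = 2.778
te_H = (5 + 4·10 + 15)/6 = 60/6 = 10; σ²_H = ((15−5)/6)² = 2.778

Forward pass:
ES_A = 0; EF_A = 2
ES_B = 2; EF_B = 2+6 = 8
ES_C = 2; EF_C = 2+14 = 16
ES_D = 2; EF_D = 2+13 = 15
ES_E = 2; EF_E = 2+3 = 5
ES_F = 8; EF_F = 8+13 = 21
ES_G = 5; EF_G = 5+7 = 12
ES_H = max(EF_C=16, EF_D=15, EF_E=5, EF_F=21, EF_G=12) = 21; EF_H = 21+10 = 31
Expected project duration μ = 31 days. Critical path: A → B → F → H.

Variances on critical path: σ²_A=0.111, σ²_B=0.444, σ²_F=5.444, σ²_H=2.778.
Largest is σ²_F = 5.444.

F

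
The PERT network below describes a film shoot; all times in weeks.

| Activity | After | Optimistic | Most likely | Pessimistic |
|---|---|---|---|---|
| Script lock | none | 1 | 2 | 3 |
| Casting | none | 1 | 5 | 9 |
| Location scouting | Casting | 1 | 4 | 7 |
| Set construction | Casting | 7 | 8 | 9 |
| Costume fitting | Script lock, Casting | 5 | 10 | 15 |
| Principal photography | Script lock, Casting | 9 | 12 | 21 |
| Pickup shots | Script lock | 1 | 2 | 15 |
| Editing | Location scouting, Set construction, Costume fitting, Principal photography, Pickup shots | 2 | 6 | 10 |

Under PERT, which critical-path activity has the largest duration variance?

Principal photography

te_Script lock = (1 + 4·2 + 3)/6 = 12/6 = 2; σ²_Script lock = ((3−1)/6)² = 0.111
te_Casting = (1 + 4·5 + 9)/6 = 30/6 = 5; σ²_Casting = ((9−1)/6)² = 1.778
te_Location scouting = (1 + 4·4 + 7)/6 = 24/6 = 4; σ²_Location scouting = ((7−1)/6)² = 1.000
te_Set construction = (7 + 4·8 + 9)/6 = 48/6 = 8; σ²_Set construction = ((9−7)/6)² = 0.111
te_Costume fitting = (5 + 4·10 + 15)/6 = 60/6 = 10; σ²_Costume fitting = ((15−5)/6)² = 2.778
te_Principal photography = (9 + 4·12 + 21)/6 = 78/6 = 13; σ²_Principal photography = ((21−9)/6)² = 4.000
te_Pickup shots = (1 + 4·2 + 15)/6 = 24/6 = 4; σ²_Pickup shots = ((15−1)/6)² = 5.444
te_Editing = (2 + 4·6 + 10)/6 = 36/6 = 6; σ²_Editing = ((10−2)/6)² = 1.778

Forward pass:
ES_Script lock = 0; EF_Script lock = 2
ES_Casting = 0; EF_Casting = 5
ES_Location scouting = 5; EF_Location scouting = 5+4 = 9
ES_Set construction = 5; EF_Set construction = 5+8 = 13
ES_Costume fitting = max(EF_Script lock=2, EF_Casting=5) = 5; EF_Costume fitting = 5+10 = 15
ES_Principal photography = max(EF_Script lock=2, EF_Casting=5) = 5; EF_Principal photography = 5+13 = 18
ES_Pickup shots = 2; EF_Pickup shots = 2+4 = 6
ES_Editing = max(EF_Location scouting=9, EF_Set construction=13, EF_Costume fitting=15, EF_Principal photography=18, EF_Pickup shots=6) = 18; EF_Editing = 18+6 = 24
Expected project duration μ = 24 weeks. Critical path: Casting → Principal photography → Editing.

Variances on critical path: σ²_Casting=1.778, σ²_Principal photography=4.000, σ²_Editing=1.778.
Largest is σ²_Principal photography = 4.000.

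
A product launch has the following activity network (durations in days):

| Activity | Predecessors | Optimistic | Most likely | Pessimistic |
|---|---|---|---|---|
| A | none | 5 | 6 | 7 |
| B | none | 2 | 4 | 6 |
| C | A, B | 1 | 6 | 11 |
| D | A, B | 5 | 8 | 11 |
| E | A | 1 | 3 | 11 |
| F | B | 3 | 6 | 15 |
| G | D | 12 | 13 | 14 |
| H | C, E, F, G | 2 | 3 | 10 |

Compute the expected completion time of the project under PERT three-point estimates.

te_A = (5 + 4·6 + 7)/6 = 36/6 = 6
te_B = (2 + 4·4 + 6)/6 = 24/6 = 4
te_C = (1 + 4·6 + 11)/6 = 36/6 = 6
te_D = (5 + 4·8 + 11)/6 = 48/6 = 8
te_E = (1 + 4·3 + 11)/6 = 24/6 = 4
te_F = (3 + 4·6 + 15)/6 = 42/6 = 7
te_G = (12 + 4·13 + 14)/6 = 78/6 = 13
te_H = (2 + 4·3 + 10)/6 = 24/6 = 4

Forward pass:
ES_A = 0; EF_A = 6
ES_B = 0; EF_B = 4
ES_C = max(EF_A=6, EF_B=4) = 6; EF_C = 6+6 = 12
ES_D = max(EF_A=6, EF_B=4) = 6; EF_D = 6+8 = 14
ES_E = 6; EF_E = 6+4 = 10
ES_F = 4; EF_F = 4+7 = 11
ES_G = 14; EF_G = 14+13 = 27
ES_H = max(EF_C=12, EF_E=10, EF_F=11, EF_G=27) = 27; EF_H = 27+4 = 31
Expected project duration μ = 31 days. Critical path: A → D → G → H.

31 days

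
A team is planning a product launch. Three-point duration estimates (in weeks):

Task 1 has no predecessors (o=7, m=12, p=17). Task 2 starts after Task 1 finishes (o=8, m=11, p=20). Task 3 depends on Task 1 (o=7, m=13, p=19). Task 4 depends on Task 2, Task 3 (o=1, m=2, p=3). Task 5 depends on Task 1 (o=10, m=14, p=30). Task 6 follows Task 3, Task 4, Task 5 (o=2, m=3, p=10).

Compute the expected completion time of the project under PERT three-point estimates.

te_Task 1 = (7 + 4·12 + 17)/6 = 72/6 = 12
te_Task 2 = (8 + 4·11 + 20)/6 = 72/6 = 12
te_Task 3 = (7 + 4·13 + 19)/6 = 78/6 = 13
te_Task 4 = (1 + 4·2 + 3)/6 = 12/6 = 2
te_Task 5 = (10 + 4·14 + 30)/6 = 96/6 = 16
te_Task 6 = (2 + 4·3 + 10)/6 = 24/6 = 4

Forward pass:
ES_Task 1 = 0; EF_Task 1 = 12
ES_Task 2 = 12; EF_Task 2 = 12+12 = 24
ES_Task 3 = 12; EF_Task 3 = 12+13 = 25
ES_Task 4 = max(EF_Task 2=24, EF_Task 3=25) = 25; EF_Task 4 = 25+2 = 27
ES_Task 5 = 12; EF_Task 5 = 12+16 = 28
ES_Task 6 = max(EF_Task 3=25, EF_Task 4=27, EF_Task 5=28) = 28; EF_Task 6 = 28+4 = 32
Expected project duration μ = 32 weeks. Critical path: Task 1 → Task 5 → Task 6.

32 weeks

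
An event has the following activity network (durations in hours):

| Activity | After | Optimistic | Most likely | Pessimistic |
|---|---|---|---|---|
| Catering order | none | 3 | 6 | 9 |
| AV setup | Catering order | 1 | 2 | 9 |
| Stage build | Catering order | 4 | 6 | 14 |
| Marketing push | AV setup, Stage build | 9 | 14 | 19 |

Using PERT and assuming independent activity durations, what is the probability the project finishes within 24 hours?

te_Catering order = (3 + 4·6 + 9)/6 = 36/6 = 6; σ²_Catering order = ((9−3)/6)² = 1.000
te_AV setup = (1 + 4·2 + 9)/6 = 18/6 = 3; σ²_AV setup = ((9−1)/6)² = 1.778
te_Stage build = (4 + 4·6 + 14)/6 = 42/6 = 7; σ²_Stage build = ((14−4)/6)² = 2.778
te_Marketing push = (9 + 4·14 + 19)/6 = 84/6 = 14; σ²_Marketing push = ((19−9)/6)² = 2.778

Forward pass:
ES_Catering order = 0; EF_Catering order = 6
ES_AV setup = 6; EF_AV setup = 6+3 = 9
ES_Stage build = 6; EF_Stage build = 6+7 = 13
ES_Marketing push = max(EF_AV setup=9, EF_Stage build=13) = 13; EF_Marketing push = 13+14 = 27
Expected project duration μ = 27 hours. Critical path: Catering order → Stage build → Marketing push.

Variance along critical path = 1.000 + 2.778 + 2.778 = 6.556; σ = √6.556 = 2.560 hours.
Z = (24 − 27) / 2.560 = -1.172
P(T ≤ 24) = Φ(-1.172) ≈ 0.121

0.121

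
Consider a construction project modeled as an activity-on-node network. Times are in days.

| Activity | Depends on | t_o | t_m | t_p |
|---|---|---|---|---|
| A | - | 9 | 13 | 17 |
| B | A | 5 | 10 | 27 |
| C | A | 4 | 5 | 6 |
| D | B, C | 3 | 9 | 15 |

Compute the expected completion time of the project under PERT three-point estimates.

34 days

te_A = (9 + 4·13 + 17)/6 = 78/6 = 13
te_B = (5 + 4·10 + 27)/6 = 72/6 = 12
te_C = (4 + 4·5 + 6)/6 = 30/6 = 5
te_D = (3 + 4·9 + 15)/6 = 54/6 = 9

Forward pass:
ES_A = 0; EF_A = 13
ES_B = 13; EF_B = 13+12 = 25
ES_C = 13; EF_C = 13+5 = 18
ES_D = max(EF_B=25, EF_C=18) = 25; EF_D = 25+9 = 34
Expected project duration μ = 34 days. Critical path: A → B → D.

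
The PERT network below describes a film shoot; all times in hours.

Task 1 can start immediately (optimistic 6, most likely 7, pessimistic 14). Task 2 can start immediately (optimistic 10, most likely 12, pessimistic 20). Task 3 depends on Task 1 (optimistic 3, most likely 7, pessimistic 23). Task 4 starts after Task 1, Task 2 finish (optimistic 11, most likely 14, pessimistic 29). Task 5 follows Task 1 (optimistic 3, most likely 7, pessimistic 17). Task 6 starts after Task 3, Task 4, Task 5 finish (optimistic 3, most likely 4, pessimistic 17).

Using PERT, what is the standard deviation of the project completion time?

te_Task 1 = (6 + 4·7 + 14)/6 = 48/6 = 8; σ²_Task 1 = ((14−6)/6)² = 1.778
te_Task 2 = (10 + 4·12 + 20)/6 = 78/6 = 13; σ²_Task 2 = ((20−10)/6)² = 2.778
te_Task 3 = (3 + 4·7 + 23)/6 = 54/6 = 9; σ²_Task 3 = ((23−3)/6)² = 11.111
te_Task 4 = (11 + 4·14 + 29)/6 = 96/6 = 16; σ²_Task 4 = ((29−11)/6)² = 9.000
te_Task 5 = (3 + 4·7 + 17)/6 = 48/6 = 8; σ²_Task 5 = ((17−3)/6)² = 5.444
te_Task 6 = (3 + 4·4 + 17)/6 = 36/6 = 6; σ²_Task 6 = ((17−3)/6)² = 5.444

Forward pass:
ES_Task 1 = 0; EF_Task 1 = 8
ES_Task 2 = 0; EF_Task 2 = 13
ES_Task 3 = 8; EF_Task 3 = 8+9 = 17
ES_Task 4 = max(EF_Task 1=8, EF_Task 2=13) = 13; EF_Task 4 = 13+16 = 29
ES_Task 5 = 8; EF_Task 5 = 8+8 = 16
ES_Task 6 = max(EF_Task 3=17, EF_Task 4=29, EF_Task 5=16) = 29; EF_Task 6 = 29+6 = 35
Expected project duration μ = 35 hours. Critical path: Task 2 → Task 4 → Task 6.

Variance along critical path = 2.778 + 9.000 + 5.444 = 17.222
σ = √17.222 = 4.150 hours

4.15 hours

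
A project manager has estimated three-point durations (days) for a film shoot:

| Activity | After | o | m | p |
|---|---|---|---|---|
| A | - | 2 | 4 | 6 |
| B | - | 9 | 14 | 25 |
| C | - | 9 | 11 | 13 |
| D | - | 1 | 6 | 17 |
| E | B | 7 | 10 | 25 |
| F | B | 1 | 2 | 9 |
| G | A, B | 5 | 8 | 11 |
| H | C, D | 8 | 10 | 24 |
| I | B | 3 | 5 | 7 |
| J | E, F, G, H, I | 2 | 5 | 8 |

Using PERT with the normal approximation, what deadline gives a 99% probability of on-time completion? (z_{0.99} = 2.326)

te_A = (2 + 4·4 + 6)/6 = 24/6 = 4; σ²_A = ((6−2)/6)² = 0.444
te_B = (9 + 4·14 + 25)/6 = 90/6 = 15; σ²_B = ((25−9)/6)² = 7.111
te_C = (9 + 4·11 + 13)/6 = 66/6 = 11; σ²_C = ((13−9)/6)² = 0.444
te_D = (1 + 4·6 + 17)/6 = 42/6 = 7; σ²_D = ((17−1)/6)² = 7.111
te_E = (7 + 4·10 + 25)/6 = 72/6 = 12; σ²_E = ((25−7)/6)² = 9.000
te_F = (1 + 4·2 + 9)/6 = 18/6 = 3; σ²_F = ((9−1)/6)² = 1.778
te_G = (5 + 4·8 + 11)/6 = 48/6 = 8; σ²_G = ((11−5)/6)² = 1.000
te_H = (8 + 4·10 + 24)/6 = 72/6 = 12; σ²_H = ((24−8)/6)² = 7.111
te_I = (3 + 4·5 + 7)/6 = 30/6 = 5; σ²_I = ((7−3)/6)² = 0.444
te_J = (2 + 4·5 + 8)/6 = 30/6 = 5; σ²_J = ((8−2)/6)² = 1.000

Forward pass:
ES_A = 0; EF_A = 4
ES_B = 0; EF_B = 15
ES_C = 0; EF_C = 11
ES_D = 0; EF_D = 7
ES_E = 15; EF_E = 15+12 = 27
ES_F = 15; EF_F = 15+3 = 18
ES_G = max(EF_A=4, EF_B=15) = 15; EF_G = 15+8 = 23
ES_H = max(EF_C=11, EF_D=7) = 11; EF_H = 11+12 = 23
ES_I = 15; EF_I = 15+5 = 20
ES_J = max(EF_E=27, EF_F=18, EF_G=23, EF_H=23, EF_I=20) = 27; EF_J = 27+5 = 32
Expected project duration μ = 32 days. Critical path: B → E → J.

Variance along critical path = 7.111 + 9.000 + 1.000 = 17.111; σ = 4.137 days.
D = μ + z·σ = 32 + 2.326·4.137 = 41.6 days

41.6 days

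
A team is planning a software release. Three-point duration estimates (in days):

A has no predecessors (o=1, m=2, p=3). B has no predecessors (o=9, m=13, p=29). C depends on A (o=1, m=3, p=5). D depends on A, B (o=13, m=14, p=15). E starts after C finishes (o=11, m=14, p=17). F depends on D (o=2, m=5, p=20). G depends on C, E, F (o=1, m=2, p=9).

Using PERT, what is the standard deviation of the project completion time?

4.69 days

te_A = (1 + 4·2 + 3)/6 = 12/6 = 2; σ²_A = ((3−1)/6)² = 0.111
te_B = (9 + 4·13 + 29)/6 = 90/6 = 15; σ²_B = ((29−9)/6)² = 11.111
te_C = (1 + 4·3 + 5)/6 = 18/6 = 3; σ²_C = ((5−1)/6)² = 0.444
te_D = (13 + 4·14 + 15)/6 = 84/6 = 14; σ²_D = ((15−13)/6)² = 0.111
te_E = (11 + 4·14 + 17)/6 = 84/6 = 14; σ²_E = ((17−11)/6)² = 1.000
te_F = (2 + 4·5 + 20)/6 = 42/6 = 7; σ²_F = ((20−2)/6)² = 9.000
te_G = (1 + 4·2 + 9)/6 = 18/6 = 3; σ²_G = ((9−1)/6)² = 1.778

Forward pass:
ES_A = 0; EF_A = 2
ES_B = 0; EF_B = 15
ES_C = 2; EF_C = 2+3 = 5
ES_D = max(EF_A=2, EF_B=15) = 15; EF_D = 15+14 = 29
ES_E = 5; EF_E = 5+14 = 19
ES_F = 29; EF_F = 29+7 = 36
ES_G = max(EF_C=5, EF_E=19, EF_F=36) = 36; EF_G = 36+3 = 39
Expected project duration μ = 39 days. Critical path: B → D → F → G.

Variance along critical path = 11.111 + 0.111 + 9.000 + 1.778 = 22.000
σ = √22.000 = 4.690 days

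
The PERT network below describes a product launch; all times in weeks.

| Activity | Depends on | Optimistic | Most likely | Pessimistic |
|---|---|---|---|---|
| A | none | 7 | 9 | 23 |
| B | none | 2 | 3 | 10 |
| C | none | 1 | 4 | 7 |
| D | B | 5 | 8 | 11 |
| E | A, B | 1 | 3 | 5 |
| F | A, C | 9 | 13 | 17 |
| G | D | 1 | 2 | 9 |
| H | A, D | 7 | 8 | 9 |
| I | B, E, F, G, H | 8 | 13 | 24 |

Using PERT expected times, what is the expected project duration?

te_A = (7 + 4·9 + 23)/6 = 66/6 = 11
te_B = (2 + 4·3 + 10)/6 = 24/6 = 4
te_C = (1 + 4·4 + 7)/6 = 24/6 = 4
te_D = (5 + 4·8 + 11)/6 = 48/6 = 8
te_E = (1 + 4·3 + 5)/6 = 18/6 = 3
te_F = (9 + 4·13 + 17)/6 = 78/6 = 13
te_G = (1 + 4·2 + 9)/6 = 18/6 = 3
te_H = (7 + 4·8 + 9)/6 = 48/6 = 8
te_I = (8 + 4·13 + 24)/6 = 84/6 = 14

Forward pass:
ES_A = 0; EF_A = 11
ES_B = 0; EF_B = 4
ES_C = 0; EF_C = 4
ES_D = 4; EF_D = 4+8 = 12
ES_E = max(EF_A=11, EF_B=4) = 11; EF_E = 11+3 = 14
ES_F = max(EF_A=11, EF_C=4) = 11; EF_F = 11+13 = 24
ES_G = 12; EF_G = 12+3 = 15
ES_H = max(EF_A=11, EF_D=12) = 12; EF_H = 12+8 = 20
ES_I = max(EF_B=4, EF_E=14, EF_F=24, EF_G=15, EF_H=20) = 24; EF_I = 24+14 = 38
Expected project duration μ = 38 weeks. Critical path: A → F → I.

38 weeks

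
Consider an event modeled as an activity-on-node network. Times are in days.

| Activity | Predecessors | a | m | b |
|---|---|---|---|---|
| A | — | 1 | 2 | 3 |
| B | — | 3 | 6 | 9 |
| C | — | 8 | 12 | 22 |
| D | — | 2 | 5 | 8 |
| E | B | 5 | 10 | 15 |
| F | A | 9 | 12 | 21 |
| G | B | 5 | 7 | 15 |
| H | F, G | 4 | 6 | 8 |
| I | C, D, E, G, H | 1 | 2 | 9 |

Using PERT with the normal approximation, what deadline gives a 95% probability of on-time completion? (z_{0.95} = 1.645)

te_A = (1 + 4·2 + 3)/6 = 12/6 = 2; σ²_A = ((3−1)/6)² = 0.111
te_B = (3 + 4·6 + 9)/6 = 36/6 = 6; σ²_B = ((9−3)/6)² = 1.000
te_C = (8 + 4·12 + 22)/6 = 78/6 = 13; σ²_C = ((22−8)/6)² = 5.444
te_D = (2 + 4·5 + 8)/6 = 30/6 = 5; σ²_D = ((8−2)/6)² = 1.000
te_E = (5 + 4·10 + 15)/6 = 60/6 = 10; σ²_E = ((15−5)/6)² = 2.778
te_F = (9 + 4·12 + 21)/6 = 78/6 = 13; σ²_F = ((21−9)/6)² = 4.000
te_G = (5 + 4·7 + 15)/6 = 48/6 = 8; σ²_G = ((15−5)/6)² = 2.778
te_H = (4 + 4·6 + 8)/6 = 36/6 = 6; σ²_H = ((8−4)/6)² = 0.444
te_I = (1 + 4·2 + 9)/6 = 18/6 = 3; σ²_I = ((9−1)/6)² = 1.778

Forward pass:
ES_A = 0; EF_A = 2
ES_B = 0; EF_B = 6
ES_C = 0; EF_C = 13
ES_D = 0; EF_D = 5
ES_E = 6; EF_E = 6+10 = 16
ES_F = 2; EF_F = 2+13 = 15
ES_G = 6; EF_G = 6+8 = 14
ES_H = max(EF_F=15, EF_G=14) = 15; EF_H = 15+6 = 21
ES_I = max(EF_C=13, EF_D=5, EF_E=16, EF_G=14, EF_H=21) = 21; EF_I = 21+3 = 24
Expected project duration μ = 24 days. Critical path: A → F → H → I.

Variance along critical path = 0.111 + 4.000 + 0.444 + 1.778 = 6.333; σ = 2.517 days.
D = μ + z·σ = 24 + 1.645·2.517 = 28.1 days

28.1 days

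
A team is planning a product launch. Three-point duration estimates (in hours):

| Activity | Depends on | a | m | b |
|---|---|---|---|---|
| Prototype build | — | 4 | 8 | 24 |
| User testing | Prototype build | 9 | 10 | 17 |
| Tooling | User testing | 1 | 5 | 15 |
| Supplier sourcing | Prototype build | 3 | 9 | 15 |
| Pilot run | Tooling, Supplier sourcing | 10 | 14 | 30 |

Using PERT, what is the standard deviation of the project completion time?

te_Prototype build = (4 + 4·8 + 24)/6 = 60/6 = 10; σ²_Prototype build = ((24−4)/6)² = 11.111
te_User testing = (9 + 4·10 + 17)/6 = 66/6 = 11; σ²_User testing = ((17−9)/6)² = 1.778
te_Tooling = (1 + 4·5 + 15)/6 = 36/6 = 6; σ²_Tooling = ((15−1)/6)² = 5.444
te_Supplier sourcing = (3 + 4·9 + 15)/6 = 54/6 = 9; σ²_Supplier sourcing = ((15−3)/6)² = 4.000
te_Pilot run = (10 + 4·14 + 30)/6 = 96/6 = 16; σ²_Pilot run = ((30−10)/6)² = 11.111

Forward pass:
ES_Prototype build = 0; EF_Prototype build = 10
ES_User testing = 10; EF_User testing = 10+11 = 21
ES_Tooling = 21; EF_Tooling = 21+6 = 27
ES_Supplier sourcing = 10; EF_Supplier sourcing = 10+9 = 19
ES_Pilot run = max(EF_Tooling=27, EF_Supplier sourcing=19) = 27; EF_Pilot run = 27+16 = 43
Expected project duration μ = 43 hours. Critical path: Prototype build → User testing → Tooling → Pilot run.

Variance along critical path = 11.111 + 1.778 + 5.444 + 11.111 = 29.444
σ = √29.444 = 5.426 hours

5.43 hours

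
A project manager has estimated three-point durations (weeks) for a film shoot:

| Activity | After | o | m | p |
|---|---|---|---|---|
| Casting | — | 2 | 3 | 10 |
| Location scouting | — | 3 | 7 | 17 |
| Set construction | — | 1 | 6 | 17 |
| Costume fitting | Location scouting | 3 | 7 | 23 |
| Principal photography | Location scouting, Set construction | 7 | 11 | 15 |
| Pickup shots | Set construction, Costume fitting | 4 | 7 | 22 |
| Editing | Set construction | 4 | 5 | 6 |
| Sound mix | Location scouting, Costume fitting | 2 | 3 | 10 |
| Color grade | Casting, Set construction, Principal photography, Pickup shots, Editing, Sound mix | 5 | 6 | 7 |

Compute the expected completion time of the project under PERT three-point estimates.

32 weeks

te_Casting = (2 + 4·3 + 10)/6 = 24/6 = 4
te_Location scouting = (3 + 4·7 + 17)/6 = 48/6 = 8
te_Set construction = (1 + 4·6 + 17)/6 = 42/6 = 7
te_Costume fitting = (3 + 4·7 + 23)/6 = 54/6 = 9
te_Principal photography = (7 + 4·11 + 15)/6 = 66/6 = 11
te_Pickup shots = (4 + 4·7 + 22)/6 = 54/6 = 9
te_Editing = (4 + 4·5 + 6)/6 = 30/6 = 5
te_Sound mix = (2 + 4·3 + 10)/6 = 24/6 = 4
te_Color grade = (5 + 4·6 + 7)/6 = 36/6 = 6

Forward pass:
ES_Casting = 0; EF_Casting = 4
ES_Location scouting = 0; EF_Location scouting = 8
ES_Set construction = 0; EF_Set construction = 7
ES_Costume fitting = 8; EF_Costume fitting = 8+9 = 17
ES_Principal photography = max(EF_Location scouting=8, EF_Set construction=7) = 8; EF_Principal photography = 8+11 = 19
ES_Pickup shots = max(EF_Set construction=7, EF_Costume fitting=17) = 17; EF_Pickup shots = 17+9 = 26
ES_Editing = 7; EF_Editing = 7+5 = 12
ES_Sound mix = max(EF_Location scouting=8, EF_Costume fitting=17) = 17; EF_Sound mix = 17+4 = 21
ES_Color grade = max(EF_Casting=4, EF_Set construction=7, EF_Principal photography=19, EF_Pickup shots=26, EF_Editing=12, EF_Sound mix=21) = 26; EF_Color grade = 26+6 = 32
Expected project duration μ = 32 weeks. Critical path: Location scouting → Costume fitting → Pickup shots → Color grade.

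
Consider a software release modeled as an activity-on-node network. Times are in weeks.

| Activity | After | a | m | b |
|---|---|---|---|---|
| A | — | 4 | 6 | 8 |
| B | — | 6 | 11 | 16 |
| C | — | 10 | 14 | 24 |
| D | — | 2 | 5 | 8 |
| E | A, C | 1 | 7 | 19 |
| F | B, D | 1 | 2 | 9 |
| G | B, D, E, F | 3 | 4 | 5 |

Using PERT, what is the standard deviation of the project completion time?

te_A = (4 + 4·6 + 8)/6 = 36/6 = 6; σ²_A = ((8−4)/6)² = 0.444
te_B = (6 + 4·11 + 16)/6 = 66/6 = 11; σ²_B = ((16−6)/6)² = 2.778
te_C = (10 + 4·14 + 24)/6 = 90/6 = 15; σ²_C = ((24−10)/6)² = 5.444
te_D = (2 + 4·5 + 8)/6 = 30/6 = 5; σ²_D = ((8−2)/6)² = 1.000
te_E = (1 + 4·7 + 19)/6 = 48/6 = 8; σ²_E = ((19−1)/6)² = 9.000
te_F = (1 + 4·2 + 9)/6 = 18/6 = 3; σ²_F = ((9−1)/6)² = 1.778
te_G = (3 + 4·4 + 5)/6 = 24/6 = 4; σ²_G = ((5−3)/6)² = 0.111

Forward pass:
ES_A = 0; EF_A = 6
ES_B = 0; EF_B = 11
ES_C = 0; EF_C = 15
ES_D = 0; EF_D = 5
ES_E = max(EF_A=6, EF_C=15) = 15; EF_E = 15+8 = 23
ES_F = max(EF_B=11, EF_D=5) = 11; EF_F = 11+3 = 14
ES_G = max(EF_B=11, EF_D=5, EF_E=23, EF_F=14) = 23; EF_G = 23+4 = 27
Expected project duration μ = 27 weeks. Critical path: C → E → G.

Variance along critical path = 5.444 + 9.000 + 0.111 = 14.556
σ = √14.556 = 3.815 weeks

3.82 weeks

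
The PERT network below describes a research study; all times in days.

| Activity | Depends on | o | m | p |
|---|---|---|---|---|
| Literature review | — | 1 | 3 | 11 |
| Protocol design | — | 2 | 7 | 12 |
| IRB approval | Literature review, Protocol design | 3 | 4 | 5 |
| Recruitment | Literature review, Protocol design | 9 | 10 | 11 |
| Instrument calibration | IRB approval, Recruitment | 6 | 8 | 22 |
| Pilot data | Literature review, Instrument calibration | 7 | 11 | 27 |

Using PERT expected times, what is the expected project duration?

40 days

te_Literature review = (1 + 4·3 + 11)/6 = 24/6 = 4
te_Protocol design = (2 + 4·7 + 12)/6 = 42/6 = 7
te_IRB approval = (3 + 4·4 + 5)/6 = 24/6 = 4
te_Recruitment = (9 + 4·10 + 11)/6 = 60/6 = 10
te_Instrument calibration = (6 + 4·8 + 22)/6 = 60/6 = 10
te_Pilot data = (7 + 4·11 + 27)/6 = 78/6 = 13

Forward pass:
ES_Literature review = 0; EF_Literature review = 4
ES_Protocol design = 0; EF_Protocol design = 7
ES_IRB approval = max(EF_Literature review=4, EF_Protocol design=7) = 7; EF_IRB approval = 7+4 = 11
ES_Recruitment = max(EF_Literature review=4, EF_Protocol design=7) = 7; EF_Recruitment = 7+10 = 17
ES_Instrument calibration = max(EF_IRB approval=11, EF_Recruitment=17) = 17; EF_Instrument calibration = 17+10 = 27
ES_Pilot data = max(EF_Literature review=4, EF_Instrument calibration=27) = 27; EF_Pilot data = 27+13 = 40
Expected project duration μ = 40 days. Critical path: Protocol design → Recruitment → Instrument calibration → Pilot data.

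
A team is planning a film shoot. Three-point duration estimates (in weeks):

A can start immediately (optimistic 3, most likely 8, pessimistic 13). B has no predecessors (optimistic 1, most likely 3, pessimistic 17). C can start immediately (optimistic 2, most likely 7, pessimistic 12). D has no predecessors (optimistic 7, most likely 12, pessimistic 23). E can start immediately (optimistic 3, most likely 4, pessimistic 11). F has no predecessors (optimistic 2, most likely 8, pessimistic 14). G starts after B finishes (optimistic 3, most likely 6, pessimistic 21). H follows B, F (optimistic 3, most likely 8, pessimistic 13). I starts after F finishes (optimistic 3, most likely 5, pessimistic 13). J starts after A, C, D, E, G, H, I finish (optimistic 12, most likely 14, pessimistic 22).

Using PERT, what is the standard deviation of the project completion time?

te_A = (3 + 4·8 + 13)/6 = 48/6 = 8; σ²_A = ((13−3)/6)² = 2.778
te_B = (1 + 4·3 + 17)/6 = 30/6 = 5; σ²_B = ((17−1)/6)² = 7.111
te_C = (2 + 4·7 + 12)/6 = 42/6 = 7; σ²_C = ((12−2)/6)² = 2.778
te_D = (7 + 4·12 + 23)/6 = 78/6 = 13; σ²_D = ((23−7)/6)² = 7.111
te_E = (3 + 4·4 + 11)/6 = 30/6 = 5; σ²_E = ((11−3)/6)² = 1.778
te_F = (2 + 4·8 + 14)/6 = 48/6 = 8; σ²_F = ((14−2)/6)² = 4.000
te_G = (3 + 4·6 + 21)/6 = 48/6 = 8; σ²_G = ((21−3)/6)² = 9.000
te_H = (3 + 4·8 + 13)/6 = 48/6 = 8; σ²_H = ((13−3)/6)² = 2.778
te_I = (3 + 4·5 + 13)/6 = 36/6 = 6; σ²_I = ((13−3)/6)² = 2.778
te_J = (12 + 4·14 + 22)/6 = 90/6 = 15; σ²_J = ((22−12)/6)² = 2.778

Forward pass:
ES_A = 0; EF_A = 8
ES_B = 0; EF_B = 5
ES_C = 0; EF_C = 7
ES_D = 0; EF_D = 13
ES_E = 0; EF_E = 5
ES_F = 0; EF_F = 8
ES_G = 5; EF_G = 5+8 = 13
ES_H = max(EF_B=5, EF_F=8) = 8; EF_H = 8+8 = 16
ES_I = 8; EF_I = 8+6 = 14
ES_J = max(EF_A=8, EF_C=7, EF_D=13, EF_E=5, EF_G=13, EF_H=16, EF_I=14) = 16; EF_J = 16+15 = 31
Expected project duration μ = 31 weeks. Critical path: F → H → J.

Variance along critical path = 4.000 + 2.778 + 2.778 = 9.556
σ = √9.556 = 3.091 weeks

3.09 weeks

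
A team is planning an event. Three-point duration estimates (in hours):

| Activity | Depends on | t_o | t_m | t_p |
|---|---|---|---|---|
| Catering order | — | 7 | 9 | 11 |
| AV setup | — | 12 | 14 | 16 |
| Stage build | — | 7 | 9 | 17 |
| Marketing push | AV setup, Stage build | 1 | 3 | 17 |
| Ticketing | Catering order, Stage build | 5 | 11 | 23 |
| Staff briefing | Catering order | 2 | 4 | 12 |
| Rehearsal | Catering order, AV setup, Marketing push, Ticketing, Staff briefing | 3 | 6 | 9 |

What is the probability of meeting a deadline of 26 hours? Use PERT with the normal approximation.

te_Catering order = (7 + 4·9 + 11)/6 = 54/6 = 9; σ²_Catering order = ((11−7)/6)² = 0.444
te_AV setup = (12 + 4·14 + 16)/6 = 84/6 = 14; σ²_AV setup = ((16−12)/6)² = 0.444
te_Stage build = (7 + 4·9 + 17)/6 = 60/6 = 10; σ²_Stage build = ((17−7)/6)² = 2.778
te_Marketing push = (1 + 4·3 + 17)/6 = 30/6 = 5; σ²_Marketing push = ((17−1)/6)² = 7.111
te_Ticketing = (5 + 4·11 + 23)/6 = 72/6 = 12; σ²_Ticketing = ((23−5)/6)² = 9.000
te_Staff briefing = (2 + 4·4 + 12)/6 = 30/6 = 5; σ²_Staff briefing = ((12−2)/6)² = 2.778
te_Rehearsal = (3 + 4·6 + 9)/6 = 36/6 = 6; σ²_Rehearsal = ((9−3)/6)² = 1.000

Forward pass:
ES_Catering order = 0; EF_Catering order = 9
ES_AV setup = 0; EF_AV setup = 14
ES_Stage build = 0; EF_Stage build = 10
ES_Marketing push = max(EF_AV setup=14, EF_Stage build=10) = 14; EF_Marketing push = 14+5 = 19
ES_Ticketing = max(EF_Catering order=9, EF_Stage build=10) = 10; EF_Ticketing = 10+12 = 22
ES_Staff briefing = 9; EF_Staff briefing = 9+5 = 14
ES_Rehearsal = max(EF_Catering order=9, EF_AV setup=14, EF_Marketing push=19, EF_Ticketing=22, EF_Staff briefing=14) = 22; EF_Rehearsal = 22+6 = 28
Expected project duration μ = 28 hours. Critical path: Stage build → Ticketing → Rehearsal.

Variance along critical path = 2.778 + 9.000 + 1.000 = 12.778; σ = √12.778 = 3.575 hours.
Z = (26 − 28) / 3.575 = -0.560
P(T ≤ 26) = Φ(-0.560) ≈ 0.288

0.288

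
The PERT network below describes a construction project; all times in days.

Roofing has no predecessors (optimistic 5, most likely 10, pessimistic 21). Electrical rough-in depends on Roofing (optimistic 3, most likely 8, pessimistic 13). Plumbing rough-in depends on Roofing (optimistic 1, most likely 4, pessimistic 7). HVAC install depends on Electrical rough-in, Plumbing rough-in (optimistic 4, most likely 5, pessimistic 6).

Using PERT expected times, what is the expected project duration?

te_Roofing = (5 + 4·10 + 21)/6 = 66/6 = 11
te_Electrical rough-in = (3 + 4·8 + 13)/6 = 48/6 = 8
te_Plumbing rough-in = (1 + 4·4 + 7)/6 = 24/6 = 4
te_HVAC install = (4 + 4·5 + 6)/6 = 30/6 = 5

Forward pass:
ES_Roofing = 0; EF_Roofing = 11
ES_Electrical rough-in = 11; EF_Electrical rough-in = 11+8 = 19
ES_Plumbing rough-in = 11; EF_Plumbing rough-in = 11+4 = 15
ES_HVAC install = max(EF_Electrical rough-in=19, EF_Plumbing rough-in=15) = 19; EF_HVAC install = 19+5 = 24
Expected project duration μ = 24 days. Critical path: Roofing → Electrical rough-in → HVAC install.

24 days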